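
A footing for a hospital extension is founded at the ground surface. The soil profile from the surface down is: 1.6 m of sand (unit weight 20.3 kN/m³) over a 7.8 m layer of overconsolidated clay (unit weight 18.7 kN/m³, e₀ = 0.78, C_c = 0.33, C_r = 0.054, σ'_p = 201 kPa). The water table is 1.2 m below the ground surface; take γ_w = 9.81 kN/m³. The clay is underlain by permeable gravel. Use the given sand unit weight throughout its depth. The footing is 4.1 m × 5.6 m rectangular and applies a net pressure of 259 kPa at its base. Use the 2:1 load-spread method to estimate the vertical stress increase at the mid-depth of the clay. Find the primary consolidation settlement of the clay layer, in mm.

Mid-depth of clay below the ground surface: z = 1.6 + 7.8/2 = 5.5 m.
Total vertical stress at mid-clay: σ_v = 20.3×1.6 + 18.7×3.9 = 105.41 kPa.
Pore pressure: u = 9.81×(5.5 − 1.2) = 42.183 kPa.
Initial effective stress: σ'_0 = σ_v − u = 105.41 − 42.183 = 63.227 kPa.
Stress increase at mid-clay by the 2:1 spreading method:
Δσ = qBL/((B+z)(L+z)) = 259×4.1×5.6/((4.1+5.5)(5.6+5.5)) = 55.806 kPa
Final effective stress: σ'_f = 63.227 + 55.806 = 119.03 kPa.
σ'_f = 119.03 ≤ σ'_p = 201 kPa, so the clay remains overconsolidated and only the recompression index applies:
S_c = C_r·H/(1+e₀)·log₁₀(σ'_f/σ'_0) = 0.054×7.8/1.78×log₁₀(119.03/63.227)
    = 0.23663 × 0.27475 = 0.06501 m

S_c ≈ 65 mm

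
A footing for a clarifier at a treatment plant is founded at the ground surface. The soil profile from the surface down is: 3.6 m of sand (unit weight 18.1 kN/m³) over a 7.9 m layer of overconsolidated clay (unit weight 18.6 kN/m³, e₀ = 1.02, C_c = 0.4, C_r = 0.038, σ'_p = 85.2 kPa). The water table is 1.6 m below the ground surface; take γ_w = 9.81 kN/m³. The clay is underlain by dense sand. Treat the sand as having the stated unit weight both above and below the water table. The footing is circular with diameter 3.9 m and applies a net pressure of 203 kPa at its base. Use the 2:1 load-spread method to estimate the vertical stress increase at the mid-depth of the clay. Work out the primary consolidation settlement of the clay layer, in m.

S_c ≈ 0.138 m

Mid-depth of clay below the ground surface: z = 3.6 + 7.9/2 = 7.55 m.
Total vertical stress at mid-clay: σ_v = 18.1×3.6 + 18.6×3.95 = 138.63 kPa.
Pore pressure: u = 9.81×(7.55 − 1.6) = 58.37 kPa.
Initial effective stress: σ'_0 = σ_v − u = 138.63 − 58.37 = 80.26 kPa.
Stress increase at mid-clay by the 2:1 spreading method:
Δσ ≈ qD²/(D+z)² = 203×3.9²/(3.9+7.55)² = 23.551 kPa
Final effective stress: σ'_f = 80.26 + 23.551 = 103.81 kPa.
σ'_f = 103.81 > σ'_p = 85.2 kPa, so the stress path crosses the preconsolidation pressure — recompression up to σ'_p, then virgin compression beyond:
S_c = H/(1+e₀)·[C_r·log₁₀(σ'_p/σ'_0) + C_c·log₁₀(σ'_f/σ'_p)]
    = 7.9/2.02 × [0.038×log₁₀(85.2/80.26) + 0.4×log₁₀(103.81/85.2)]
    = 3.9109 × [0.00098574 + 0.03432] = 0.1381 m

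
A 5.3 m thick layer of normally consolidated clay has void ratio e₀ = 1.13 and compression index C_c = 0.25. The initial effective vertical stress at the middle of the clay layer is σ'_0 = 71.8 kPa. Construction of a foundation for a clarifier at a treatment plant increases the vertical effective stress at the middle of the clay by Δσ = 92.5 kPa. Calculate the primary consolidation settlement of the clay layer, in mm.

S_c ≈ 224 mm

Final effective stress: σ'_f = σ'_0 + Δσ = 71.8 + 92.5 = 164.3 kPa.
Normally consolidated clay, so the full stress increment lies on the virgin compression line:
S_c = C_c·H/(1+e₀)·log₁₀(σ'_f/σ'_0) = 0.25×5.3/(1+1.13)×log₁₀(164.3/71.8)
    = 0.62207 × 0.35951 = 0.2236 m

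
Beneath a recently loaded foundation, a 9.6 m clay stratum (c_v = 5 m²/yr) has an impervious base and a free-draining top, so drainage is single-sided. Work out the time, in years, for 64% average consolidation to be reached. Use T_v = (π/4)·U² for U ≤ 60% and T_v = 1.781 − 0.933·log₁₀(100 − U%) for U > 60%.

t ≈ 6.06 years

Drainage path length: H_d = H = 9.6 m (single drainage).
U > 60%: T_v = 1.781 − 0.933·log₁₀(100 − 64) = 0.32897.
t = T_v·H_d²/c_v = 0.32897×9.6²/5 = 6.064 years.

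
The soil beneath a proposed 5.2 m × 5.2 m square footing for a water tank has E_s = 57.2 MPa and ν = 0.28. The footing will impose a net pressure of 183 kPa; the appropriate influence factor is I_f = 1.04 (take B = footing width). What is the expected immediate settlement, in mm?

S_e ≈ 15.9 mm

Immediate (elastic) settlement: S_e = q·B·(1−ν²)/E_s · I_f.
E_s = 57.2 MPa = 57200 kPa.
S_e = 183 × 5.2 × (1 − 0.28²) / 57200 × 1.04
    = 183 × 5.2 × 0.9216 / 57200 × 1.04
    = 0.01595 m = 15.95 mm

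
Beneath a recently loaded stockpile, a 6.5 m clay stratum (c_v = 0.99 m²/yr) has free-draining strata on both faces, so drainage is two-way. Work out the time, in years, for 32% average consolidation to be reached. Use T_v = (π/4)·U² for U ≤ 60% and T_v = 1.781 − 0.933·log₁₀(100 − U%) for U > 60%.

t ≈ 0.858 years

Drainage path length: H_d = H/2 = 3.25 m (double drainage).
U ≤ 60%: T_v = (π/4)·U² = (π/4)×0.32² = 0.080425.
t = T_v·H_d²/c_v = 0.080425×3.25²/0.99 = 0.8581 years.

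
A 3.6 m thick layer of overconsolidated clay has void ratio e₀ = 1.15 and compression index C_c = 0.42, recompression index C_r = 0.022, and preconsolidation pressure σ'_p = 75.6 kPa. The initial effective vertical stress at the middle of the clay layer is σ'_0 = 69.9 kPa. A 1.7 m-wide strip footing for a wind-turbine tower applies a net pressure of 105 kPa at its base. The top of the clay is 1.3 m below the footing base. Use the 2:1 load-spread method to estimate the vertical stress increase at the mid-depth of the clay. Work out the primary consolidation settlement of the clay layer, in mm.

S_c ≈ 108 mm

Mid-depth of clay below the footing base: z = 1.3 + 3.6/2 = 3.1 m.
Stress increase at mid-clay by the 2:1 spreading method:
Δσ = qB/(B+z) = 105×1.7/(1.7+3.1) = 37.188 kPa
Final effective stress: σ'_f = 69.9 + 37.188 = 107.09 kPa.
σ'_f = 107.09 > σ'_p = 75.6 kPa, so the stress path crosses the preconsolidation pressure — recompression up to σ'_p, then virgin compression beyond:
S_c = H/(1+e₀)·[C_r·log₁₀(σ'_p/σ'_0) + C_c·log₁₀(σ'_f/σ'_p)]
    = 3.6/2.15 × [0.022×log₁₀(75.6/69.9) + 0.42×log₁₀(107.09/75.6)]
    = 1.6744 × [0.00074898 + 0.063515] = 0.1076 m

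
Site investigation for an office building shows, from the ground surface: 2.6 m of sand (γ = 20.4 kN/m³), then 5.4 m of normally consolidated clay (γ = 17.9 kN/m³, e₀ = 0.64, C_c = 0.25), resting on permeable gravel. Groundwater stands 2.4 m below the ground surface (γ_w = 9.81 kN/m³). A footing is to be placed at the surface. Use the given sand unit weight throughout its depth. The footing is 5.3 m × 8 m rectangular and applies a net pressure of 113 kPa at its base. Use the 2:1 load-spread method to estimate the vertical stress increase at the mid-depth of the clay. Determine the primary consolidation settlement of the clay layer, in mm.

S_c ≈ 137 mm

Mid-depth of clay below the ground surface: z = 2.6 + 5.4/2 = 5.3 m.
Total vertical stress at mid-clay: σ_v = 20.4×2.6 + 17.9×2.7 = 101.37 kPa.
Pore pressure: u = 9.81×(5.3 − 2.4) = 28.449 kPa.
Initial effective stress: σ'_0 = σ_v − u = 101.37 − 28.449 = 72.921 kPa.
Stress increase at mid-clay by the 2:1 spreading method:
Δσ = qBL/((B+z)(L+z)) = 113×5.3×8/((5.3+5.3)(8+5.3)) = 33.985 kPa
Final effective stress: σ'_f = σ'_0 + Δσ = 72.921 + 33.985 = 106.91 kPa.
Normally consolidated clay, so the full stress increment lies on the virgin compression line:
S_c = C_c·H/(1+e₀)·log₁₀(σ'_f/σ'_0) = 0.25×5.4/(1+0.64)×log₁₀(106.91/72.921)
    = 0.82317 × 0.16617 = 0.1368 m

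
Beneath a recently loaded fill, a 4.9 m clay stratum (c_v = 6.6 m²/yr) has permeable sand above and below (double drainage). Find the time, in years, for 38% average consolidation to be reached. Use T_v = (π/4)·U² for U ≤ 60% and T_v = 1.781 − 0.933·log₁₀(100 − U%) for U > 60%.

Drainage path length: H_d = H/2 = 2.45 m (double drainage).
U ≤ 60%: T_v = (π/4)·U² = (π/4)×0.38² = 0.11341.
t = T_v·H_d²/c_v = 0.11341×2.45²/6.6 = 0.1031 years.

t ≈ 0.103 years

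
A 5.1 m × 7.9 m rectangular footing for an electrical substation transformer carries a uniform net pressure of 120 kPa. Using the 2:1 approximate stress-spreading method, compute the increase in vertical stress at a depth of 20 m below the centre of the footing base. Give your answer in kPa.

Δσ_z ≈ 6.9 kPa

By the 2:1 method the load spreads at 1 horizontal : 2 vertical, so at depth z the loaded area has grown by z in each plan dimension:
Δσ = qBL/((B+z)(L+z)) = 120×5.1×7.9/((5.1+20)(7.9+20)) = 6.904 kPa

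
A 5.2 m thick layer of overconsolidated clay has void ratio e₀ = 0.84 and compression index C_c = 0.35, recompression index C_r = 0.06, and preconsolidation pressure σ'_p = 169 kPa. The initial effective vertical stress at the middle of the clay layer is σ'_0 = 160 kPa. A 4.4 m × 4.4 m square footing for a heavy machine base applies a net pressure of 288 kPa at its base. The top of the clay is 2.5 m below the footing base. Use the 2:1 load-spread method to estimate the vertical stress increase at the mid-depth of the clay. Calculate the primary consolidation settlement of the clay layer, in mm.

S_c ≈ 121 mm

Mid-depth of clay below the footing base: z = 2.5 + 5.2/2 = 5.1 m.
Stress increase at mid-clay by the 2:1 spreading method:
Δσ = qBL/((B+z)(L+z)) = 288×4.4×4.4/((4.4+5.1)(4.4+5.1)) = 61.78 kPa
Final effective stress: σ'_f = 160 + 61.78 = 221.78 kPa.
σ'_f = 221.78 > σ'_p = 169 kPa, so the stress path crosses the preconsolidation pressure — recompression up to σ'_p, then virgin compression beyond:
S_c = H/(1+e₀)·[C_r·log₁₀(σ'_p/σ'_0) + C_c·log₁₀(σ'_f/σ'_p)]
    = 5.2/1.84 × [0.06×log₁₀(169/160) + 0.35×log₁₀(221.78/169)]
    = 2.8261 × [0.001426 + 0.041312] = 0.1208 m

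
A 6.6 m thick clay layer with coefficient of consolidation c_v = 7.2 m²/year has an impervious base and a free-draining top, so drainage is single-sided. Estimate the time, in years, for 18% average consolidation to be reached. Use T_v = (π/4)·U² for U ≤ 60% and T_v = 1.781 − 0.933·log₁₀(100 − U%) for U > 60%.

Drainage path length: H_d = H = 6.6 m (single drainage).
U ≤ 60%: T_v = (π/4)·U² = (π/4)×0.18² = 0.025447.
t = T_v·H_d²/c_v = 0.025447×6.6²/7.2 = 0.154 years.

t ≈ 0.154 years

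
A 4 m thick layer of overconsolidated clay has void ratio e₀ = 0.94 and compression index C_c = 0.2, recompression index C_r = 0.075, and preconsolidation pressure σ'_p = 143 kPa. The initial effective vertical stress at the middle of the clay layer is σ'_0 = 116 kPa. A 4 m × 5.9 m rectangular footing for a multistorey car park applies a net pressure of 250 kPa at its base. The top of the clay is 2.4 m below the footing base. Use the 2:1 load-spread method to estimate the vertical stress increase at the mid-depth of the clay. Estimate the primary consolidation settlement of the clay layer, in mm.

Mid-depth of clay below the footing base: z = 2.4 + 4/2 = 4.4 m.
Stress increase at mid-clay by the 2:1 spreading method:
Δσ = qBL/((B+z)(L+z)) = 250×4×5.9/((4+4.4)(5.9+4.4)) = 68.192 kPa
Final effective stress: σ'_f = 116 + 68.192 = 184.19 kPa.
σ'_f = 184.19 > σ'_p = 143 kPa, so the stress path crosses the preconsolidation pressure — recompression up to σ'_p, then virgin compression beyond:
S_c = H/(1+e₀)·[C_r·log₁₀(σ'_p/σ'_0) + C_c·log₁₀(σ'_f/σ'_p)]
    = 4/1.94 × [0.075×log₁₀(143/116) + 0.2×log₁₀(184.19/143)]
    = 2.0619 × [0.0068159 + 0.021986] = 0.05939 m

S_c ≈ 59.4 mm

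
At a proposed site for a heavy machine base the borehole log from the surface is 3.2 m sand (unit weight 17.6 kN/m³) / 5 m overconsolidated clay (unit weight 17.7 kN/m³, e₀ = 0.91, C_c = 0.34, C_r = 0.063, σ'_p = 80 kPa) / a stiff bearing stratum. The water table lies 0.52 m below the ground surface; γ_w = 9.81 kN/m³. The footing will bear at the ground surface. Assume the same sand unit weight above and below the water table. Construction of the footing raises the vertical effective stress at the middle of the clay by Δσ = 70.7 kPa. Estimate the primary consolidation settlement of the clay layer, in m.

S_c ≈ 0.192 m

Mid-depth of clay below the ground surface: z = 3.2 + 5/2 = 5.7 m.
Total vertical stress at mid-clay: σ_v = 17.6×3.2 + 17.7×2.5 = 100.57 kPa.
Pore pressure: u = 9.81×(5.7 − 0.52) = 50.816 kPa.
Initial effective stress: σ'_0 = σ_v − u = 100.57 − 50.816 = 49.754 kPa.
Final effective stress: σ'_f = 49.754 + 70.7 = 120.45 kPa.
σ'_f = 120.45 > σ'_p = 80 kPa, so the stress path crosses the preconsolidation pressure — recompression up to σ'_p, then virgin compression beyond:
S_c = H/(1+e₀)·[C_r·log₁₀(σ'_p/σ'_0) + C_c·log₁₀(σ'_f/σ'_p)]
    = 5/1.91 × [0.063×log₁₀(80/49.754) + 0.34×log₁₀(120.45/80)]
    = 2.6178 × [0.012995 + 0.060424] = 0.1922 m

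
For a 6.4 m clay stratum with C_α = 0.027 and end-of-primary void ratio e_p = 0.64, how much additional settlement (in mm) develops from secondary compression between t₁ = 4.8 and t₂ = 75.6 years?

S_s ≈ 126 mm

Secondary compression: S_s = C_α·H/(1+e_p)·log₁₀(t₂/t₁)
S_s = 0.027×6.4/(1+0.64)×log₁₀(75.6/4.8)
    = 0.1054 × 1.197 = 0.1262 m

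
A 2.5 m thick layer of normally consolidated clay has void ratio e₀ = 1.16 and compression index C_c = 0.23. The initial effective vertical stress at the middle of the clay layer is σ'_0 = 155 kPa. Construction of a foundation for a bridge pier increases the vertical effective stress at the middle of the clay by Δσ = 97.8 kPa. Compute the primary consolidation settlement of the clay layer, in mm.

Final effective stress: σ'_f = σ'_0 + Δσ = 155 + 97.8 = 252.8 kPa.
Normally consolidated clay, so the full stress increment lies on the virgin compression line:
S_c = C_c·H/(1+e₀)·log₁₀(σ'_f/σ'_0) = 0.23×2.5/(1+1.16)×log₁₀(252.8/155)
    = 0.2662 × 0.21245 = 0.05655 m

S_c ≈ 56.6 mm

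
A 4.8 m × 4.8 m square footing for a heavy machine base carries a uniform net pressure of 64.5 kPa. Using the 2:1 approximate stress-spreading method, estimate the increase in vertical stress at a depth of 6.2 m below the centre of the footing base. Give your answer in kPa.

By the 2:1 method the load spreads at 1 horizontal : 2 vertical, so at depth z the loaded area has grown by z in each plan dimension:
Δσ = qBL/((B+z)(L+z)) = 64.5×4.8×4.8/((4.8+6.2)(4.8+6.2)) = 12.282 kPa

Δσ_z ≈ 12.3 kPa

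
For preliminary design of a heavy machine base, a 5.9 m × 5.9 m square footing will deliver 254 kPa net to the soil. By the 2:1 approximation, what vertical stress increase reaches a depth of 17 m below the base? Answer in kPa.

Δσ_z ≈ 16.9 kPa

By the 2:1 method the load spreads at 1 horizontal : 2 vertical, so at depth z the loaded area has grown by z in each plan dimension:
Δσ = qBL/((B+z)(L+z)) = 254×5.9×5.9/((5.9+17)(5.9+17)) = 16.86 kPa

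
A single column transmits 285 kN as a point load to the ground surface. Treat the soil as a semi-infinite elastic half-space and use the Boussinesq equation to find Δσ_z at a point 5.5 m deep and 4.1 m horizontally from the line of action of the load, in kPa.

Δσ_z ≈ 1.49 kPa

Boussinesq vertical stress below a point load on an elastic half-space:
Δσ_z = 3P/(2πz²) · [1 + (r/z)²]^(−5/2)
r/z = 4.1/5.5 = 0.74545; [1+(r/z)²]^(−5/2) = 0.33127.
Δσ_z = 3×285/(2π×5.5²) × 0.33127 = 4.4984 × 0.33127 = 1.49 kPa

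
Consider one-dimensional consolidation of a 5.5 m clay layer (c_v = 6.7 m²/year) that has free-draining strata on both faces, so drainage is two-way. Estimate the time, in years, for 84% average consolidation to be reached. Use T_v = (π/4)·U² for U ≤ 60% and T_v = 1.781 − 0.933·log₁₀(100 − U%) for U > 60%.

Drainage path length: H_d = H/2 = 2.75 m (double drainage).
U > 60%: T_v = 1.781 − 0.933·log₁₀(100 − 84) = 0.65756.
t = T_v·H_d²/c_v = 0.65756×2.75²/6.7 = 0.7422 years.

t ≈ 0.742 years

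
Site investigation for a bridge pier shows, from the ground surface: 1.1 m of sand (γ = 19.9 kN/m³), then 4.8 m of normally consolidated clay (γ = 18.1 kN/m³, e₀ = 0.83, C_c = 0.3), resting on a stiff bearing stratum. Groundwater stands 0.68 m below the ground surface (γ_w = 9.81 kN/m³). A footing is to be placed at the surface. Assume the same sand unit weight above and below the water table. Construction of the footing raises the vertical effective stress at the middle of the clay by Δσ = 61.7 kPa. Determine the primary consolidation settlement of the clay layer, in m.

Mid-depth of clay below the ground surface: z = 1.1 + 4.8/2 = 3.5 m.
Total vertical stress at mid-clay: σ_v = 19.9×1.1 + 18.1×2.4 = 65.33 kPa.
Pore pressure: u = 9.81×(3.5 − 0.68) = 27.664 kPa.
Initial effective stress: σ'_0 = σ_v − u = 65.33 − 27.664 = 37.666 kPa.
Final effective stress: σ'_f = σ'_0 + Δσ = 37.666 + 61.7 = 99.366 kPa.
Normally consolidated clay, so the full stress increment lies on the virgin compression line:
S_c = C_c·H/(1+e₀)·log₁₀(σ'_f/σ'_0) = 0.3×4.8/(1+0.83)×log₁₀(99.366/37.666)
    = 0.78689 × 0.42129 = 0.3315 m

S_c ≈ 0.332 m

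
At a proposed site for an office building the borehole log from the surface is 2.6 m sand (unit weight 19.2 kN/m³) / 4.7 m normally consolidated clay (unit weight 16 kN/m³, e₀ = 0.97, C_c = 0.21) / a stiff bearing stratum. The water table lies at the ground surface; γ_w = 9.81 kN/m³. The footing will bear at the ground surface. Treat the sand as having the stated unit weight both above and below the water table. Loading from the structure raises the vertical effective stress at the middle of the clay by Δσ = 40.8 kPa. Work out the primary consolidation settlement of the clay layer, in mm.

Mid-depth of clay below the ground surface: z = 2.6 + 4.7/2 = 4.95 m.
Total vertical stress at mid-clay: σ_v = 19.2×2.6 + 16×2.35 = 87.52 kPa.
Pore pressure: u = 9.81×(4.95 − 0) = 48.56 kPa.
Initial effective stress: σ'_0 = σ_v − u = 87.52 − 48.56 = 38.96 kPa.
Final effective stress: σ'_f = σ'_0 + Δσ = 38.96 + 40.8 = 79.76 kPa.
Normally consolidated clay, so the full stress increment lies on the virgin compression line:
S_c = C_c·H/(1+e₀)·log₁₀(σ'_f/σ'_0) = 0.21×4.7/(1+0.97)×log₁₀(79.76/38.96)
    = 0.50102 × 0.31117 = 0.1559 m

S_c ≈ 156 mm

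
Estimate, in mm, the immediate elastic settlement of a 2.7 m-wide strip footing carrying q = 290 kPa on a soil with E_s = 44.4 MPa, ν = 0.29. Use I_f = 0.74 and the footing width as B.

S_e ≈ 12 mm

Immediate (elastic) settlement: S_e = q·B·(1−ν²)/E_s · I_f.
E_s = 44.4 MPa = 44400 kPa.
S_e = 290 × 2.7 × (1 − 0.29²) / 44400 × 0.74
    = 290 × 2.7 × 0.9159 / 44400 × 0.74
    = 0.01195 m = 11.95 mm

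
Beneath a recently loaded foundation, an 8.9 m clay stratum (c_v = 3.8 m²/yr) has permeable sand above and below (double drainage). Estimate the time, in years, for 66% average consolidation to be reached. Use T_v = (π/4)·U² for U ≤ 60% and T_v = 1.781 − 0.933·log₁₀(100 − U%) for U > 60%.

Drainage path length: H_d = H/2 = 4.45 m (double drainage).
U > 60%: T_v = 1.781 − 0.933·log₁₀(100 − 66) = 0.35213.
t = T_v·H_d²/c_v = 0.35213×4.45²/3.8 = 1.835 years.

t ≈ 1.84 years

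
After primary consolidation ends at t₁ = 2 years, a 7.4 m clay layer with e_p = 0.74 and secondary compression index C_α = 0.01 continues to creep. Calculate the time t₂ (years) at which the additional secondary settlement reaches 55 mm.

S_s = C_α·H/(1+e_p)·log₁₀(t₂/t₁) ⇒ log₁₀(t₂/t₁) = S_s·(1+e_p)/(C_α·H).
log₁₀(t₂/t₁) = 0.055 × (1+0.74) / (0.01×7.4) = 1.293
t₂ = t₁ × 10^1.293 = 2 × 19.64 = 39.29 years

t₂ ≈ 39.3 years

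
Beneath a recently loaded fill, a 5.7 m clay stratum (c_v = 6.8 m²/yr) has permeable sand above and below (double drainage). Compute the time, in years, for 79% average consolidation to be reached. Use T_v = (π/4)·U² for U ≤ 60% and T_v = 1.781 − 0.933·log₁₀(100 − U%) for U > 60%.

t ≈ 0.654 years

Drainage path length: H_d = H/2 = 2.85 m (double drainage).
U > 60%: T_v = 1.781 − 0.933·log₁₀(100 − 79) = 0.54737.
t = T_v·H_d²/c_v = 0.54737×2.85²/6.8 = 0.6538 years.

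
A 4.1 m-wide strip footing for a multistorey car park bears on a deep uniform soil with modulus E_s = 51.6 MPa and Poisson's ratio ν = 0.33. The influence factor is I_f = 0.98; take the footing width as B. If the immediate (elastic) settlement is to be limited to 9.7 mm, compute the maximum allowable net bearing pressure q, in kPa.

q ≈ 140 kPa

E_s = 51.6 MPa = 51600 kPa.
S_e = q·B·(1−ν²)/E_s · I_f  ⇒  q = S_e·E_s / (B·(1−ν²)·I_f).
q = 0.0097 × 51600 / (4.1 × 0.8911 × 0.98) = 139.8 kPa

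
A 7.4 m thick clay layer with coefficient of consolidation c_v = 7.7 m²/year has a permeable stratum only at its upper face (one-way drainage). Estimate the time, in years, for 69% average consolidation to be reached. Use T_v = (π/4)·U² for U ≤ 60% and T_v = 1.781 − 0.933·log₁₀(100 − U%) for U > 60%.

Drainage path length: H_d = H = 7.4 m (single drainage).
U > 60%: T_v = 1.781 − 0.933·log₁₀(100 − 69) = 0.38956.
t = T_v·H_d²/c_v = 0.38956×7.4²/7.7 = 2.77 years.

t ≈ 2.77 years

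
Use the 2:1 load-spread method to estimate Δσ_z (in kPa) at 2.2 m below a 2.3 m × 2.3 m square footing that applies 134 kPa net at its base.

By the 2:1 method the load spreads at 1 horizontal : 2 vertical, so at depth z the loaded area has grown by z in each plan dimension:
Δσ = qBL/((B+z)(L+z)) = 134×2.3×2.3/((2.3+2.2)(2.3+2.2)) = 35.005 kPa

Δσ_z ≈ 35 kPa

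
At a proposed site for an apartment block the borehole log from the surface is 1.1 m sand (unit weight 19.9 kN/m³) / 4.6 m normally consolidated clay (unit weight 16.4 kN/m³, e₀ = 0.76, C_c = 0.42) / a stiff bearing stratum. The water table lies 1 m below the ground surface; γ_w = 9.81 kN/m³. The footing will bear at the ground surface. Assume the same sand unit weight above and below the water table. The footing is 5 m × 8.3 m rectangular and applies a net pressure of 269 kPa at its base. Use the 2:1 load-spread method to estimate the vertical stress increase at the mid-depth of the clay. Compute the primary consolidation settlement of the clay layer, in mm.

S_c ≈ 678 mm

Mid-depth of clay below the ground surface: z = 1.1 + 4.6/2 = 3.4 m.
Total vertical stress at mid-clay: σ_v = 19.9×1.1 + 16.4×2.3 = 59.61 kPa.
Pore pressure: u = 9.81×(3.4 − 1) = 23.544 kPa.
Initial effective stress: σ'_0 = σ_v − u = 59.61 − 23.544 = 36.066 kPa.
Stress increase at mid-clay by the 2:1 spreading method:
Δσ = qBL/((B+z)(L+z)) = 269×5×8.3/((5+3.4)(8.3+3.4)) = 113.59 kPa
Final effective stress: σ'_f = σ'_0 + Δσ = 36.066 + 113.59 = 149.66 kPa.
Normally consolidated clay, so the full stress increment lies on the virgin compression line:
S_c = C_c·H/(1+e₀)·log₁₀(σ'_f/σ'_0) = 0.42×4.6/(1+0.76)×log₁₀(149.66/36.066)
    = 1.0977 × 0.61801 = 0.6784 m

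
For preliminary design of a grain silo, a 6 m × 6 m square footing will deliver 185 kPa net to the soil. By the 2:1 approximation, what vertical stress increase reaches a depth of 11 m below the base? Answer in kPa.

Δσ_z ≈ 23 kPa

By the 2:1 method the load spreads at 1 horizontal : 2 vertical, so at depth z the loaded area has grown by z in each plan dimension:
Δσ = qBL/((B+z)(L+z)) = 185×6×6/((6+11)(6+11)) = 23.045 kPa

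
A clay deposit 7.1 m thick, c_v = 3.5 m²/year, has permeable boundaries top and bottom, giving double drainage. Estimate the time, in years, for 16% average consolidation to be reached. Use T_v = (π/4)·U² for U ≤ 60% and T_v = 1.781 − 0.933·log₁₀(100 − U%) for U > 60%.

t ≈ 0.0724 years

Drainage path length: H_d = H/2 = 3.55 m (double drainage).
U ≤ 60%: T_v = (π/4)·U² = (π/4)×0.16² = 0.020106.
t = T_v·H_d²/c_v = 0.020106×3.55²/3.5 = 0.0724 years.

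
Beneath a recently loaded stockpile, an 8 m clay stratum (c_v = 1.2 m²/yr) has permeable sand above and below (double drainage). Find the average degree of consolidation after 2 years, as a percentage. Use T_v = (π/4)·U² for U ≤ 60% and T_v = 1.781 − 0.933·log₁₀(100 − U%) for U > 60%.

U ≈ 43.7 %

Drainage path length: H_d = H/2 = 4 m (double drainage).
T_v = c_v·t/H_d² = 1.2×2/4² = 0.15.
T_v = 0.15 corresponds to the U ≤ 60% branch:
U = √(4T_v/π) = 0.437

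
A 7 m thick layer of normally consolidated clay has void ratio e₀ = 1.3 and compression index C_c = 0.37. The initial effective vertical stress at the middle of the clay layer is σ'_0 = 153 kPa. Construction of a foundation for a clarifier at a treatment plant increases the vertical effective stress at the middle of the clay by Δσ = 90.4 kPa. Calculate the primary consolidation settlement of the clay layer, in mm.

Final effective stress: σ'_f = σ'_0 + Δσ = 153 + 90.4 = 243.4 kPa.
Normally consolidated clay, so the full stress increment lies on the virgin compression line:
S_c = C_c·H/(1+e₀)·log₁₀(σ'_f/σ'_0) = 0.37×7/(1+1.3)×log₁₀(243.4/153)
    = 1.1261 × 0.20163 = 0.2271 m

S_c ≈ 227 mm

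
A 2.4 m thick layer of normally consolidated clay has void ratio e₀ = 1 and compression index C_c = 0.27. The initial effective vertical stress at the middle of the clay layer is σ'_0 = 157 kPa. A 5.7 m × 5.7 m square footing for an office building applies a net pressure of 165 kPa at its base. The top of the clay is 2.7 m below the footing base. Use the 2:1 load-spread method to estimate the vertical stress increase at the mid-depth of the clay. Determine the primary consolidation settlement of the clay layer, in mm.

Mid-depth of clay below the footing base: z = 2.7 + 2.4/2 = 3.9 m.
Stress increase at mid-clay by the 2:1 spreading method:
Δσ = qBL/((B+z)(L+z)) = 165×5.7×5.7/((5.7+3.9)(5.7+3.9)) = 58.169 kPa
Final effective stress: σ'_f = σ'_0 + Δσ = 157 + 58.169 = 215.17 kPa.
Normally consolidated clay, so the full stress increment lies on the virgin compression line:
S_c = C_c·H/(1+e₀)·log₁₀(σ'_f/σ'_0) = 0.27×2.4/(1+1)×log₁₀(215.17/157)
    = 0.324 × 0.13688 = 0.04435 m

S_c ≈ 44.3 mm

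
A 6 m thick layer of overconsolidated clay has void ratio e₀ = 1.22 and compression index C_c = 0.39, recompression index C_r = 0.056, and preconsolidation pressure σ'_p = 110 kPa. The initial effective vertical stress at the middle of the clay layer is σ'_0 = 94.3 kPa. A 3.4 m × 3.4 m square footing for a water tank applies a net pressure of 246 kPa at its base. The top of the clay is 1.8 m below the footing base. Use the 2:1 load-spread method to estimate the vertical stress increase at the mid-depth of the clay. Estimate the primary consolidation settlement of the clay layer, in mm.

Mid-depth of clay below the footing base: z = 1.8 + 6/2 = 4.8 m.
Stress increase at mid-clay by the 2:1 spreading method:
Δσ = qBL/((B+z)(L+z)) = 246×3.4×3.4/((3.4+4.8)(3.4+4.8)) = 42.293 kPa
Final effective stress: σ'_f = 94.3 + 42.293 = 136.59 kPa.
σ'_f = 136.59 > σ'_p = 110 kPa, so the stress path crosses the preconsolidation pressure — recompression up to σ'_p, then virgin compression beyond:
S_c = H/(1+e₀)·[C_r·log₁₀(σ'_p/σ'_0) + C_c·log₁₀(σ'_f/σ'_p)]
    = 6/2.22 × [0.056×log₁₀(110/94.3) + 0.39×log₁₀(136.59/110)]
    = 2.7027 × [0.0037453 + 0.03667] = 0.1092 m

S_c ≈ 109 mm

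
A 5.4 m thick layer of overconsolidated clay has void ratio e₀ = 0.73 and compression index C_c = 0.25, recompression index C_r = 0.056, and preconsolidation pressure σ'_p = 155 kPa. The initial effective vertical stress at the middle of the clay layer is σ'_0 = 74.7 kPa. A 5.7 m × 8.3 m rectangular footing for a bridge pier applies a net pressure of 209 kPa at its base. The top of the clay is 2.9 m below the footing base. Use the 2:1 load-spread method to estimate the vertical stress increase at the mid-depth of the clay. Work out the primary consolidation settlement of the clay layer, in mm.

Mid-depth of clay below the footing base: z = 2.9 + 5.4/2 = 5.6 m.
Stress increase at mid-clay by the 2:1 spreading method:
Δσ = qBL/((B+z)(L+z)) = 209×5.7×8.3/((5.7+5.6)(8.3+5.6)) = 62.951 kPa
Final effective stress: σ'_f = 74.7 + 62.951 = 137.65 kPa.
σ'_f = 137.65 ≤ σ'_p = 155 kPa, so the clay remains overconsolidated and only the recompression index applies:
S_c = C_r·H/(1+e₀)·log₁₀(σ'_f/σ'_0) = 0.056×5.4/1.73×log₁₀(137.65/74.7)
    = 0.1748 × 0.26546 = 0.0464 m

S_c ≈ 46.4 mm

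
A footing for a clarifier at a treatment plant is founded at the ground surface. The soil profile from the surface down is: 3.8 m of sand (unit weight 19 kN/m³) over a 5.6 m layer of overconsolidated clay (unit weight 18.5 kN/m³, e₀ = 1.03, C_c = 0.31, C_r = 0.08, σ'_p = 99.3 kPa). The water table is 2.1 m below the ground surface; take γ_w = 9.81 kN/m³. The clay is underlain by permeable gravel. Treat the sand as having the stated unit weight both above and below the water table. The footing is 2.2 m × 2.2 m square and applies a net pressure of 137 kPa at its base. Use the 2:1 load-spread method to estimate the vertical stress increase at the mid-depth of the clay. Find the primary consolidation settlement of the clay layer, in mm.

S_c ≈ 9.76 mm

Mid-depth of clay below the ground surface: z = 3.8 + 5.6/2 = 6.6 m.
Total vertical stress at mid-clay: σ_v = 19×3.8 + 18.5×2.8 = 124 kPa.
Pore pressure: u = 9.81×(6.6 − 2.1) = 44.145 kPa.
Initial effective stress: σ'_0 = σ_v − u = 124 − 44.145 = 79.855 kPa.
Stress increase at mid-clay by the 2:1 spreading method:
Δσ = qBL/((B+z)(L+z)) = 137×2.2×2.2/((2.2+6.6)(2.2+6.6)) = 8.5625 kPa
Final effective stress: σ'_f = 79.855 + 8.5625 = 88.418 kPa.
σ'_f = 88.418 ≤ σ'_p = 99.3 kPa, so the clay remains overconsolidated and only the recompression index applies:
S_c = C_r·H/(1+e₀)·log₁₀(σ'_f/σ'_0) = 0.08×5.6/2.03×log₁₀(88.418/79.855)
    = 0.22069 × 0.044239 = 0.009763 m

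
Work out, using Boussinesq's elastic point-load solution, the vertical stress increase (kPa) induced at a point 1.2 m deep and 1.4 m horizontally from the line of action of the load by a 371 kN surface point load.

Boussinesq vertical stress below a point load on an elastic half-space:
Δσ_z = 3P/(2πz²) · [1 + (r/z)²]^(−5/2)
r/z = 1.4/1.2 = 1.1667; [1+(r/z)²]^(−5/2) = 0.11674.
Δσ_z = 3×371/(2π×1.2²) × 0.11674 = 123.01 × 0.11674 = 14.36 kPa

Δσ_z ≈ 14.4 kPa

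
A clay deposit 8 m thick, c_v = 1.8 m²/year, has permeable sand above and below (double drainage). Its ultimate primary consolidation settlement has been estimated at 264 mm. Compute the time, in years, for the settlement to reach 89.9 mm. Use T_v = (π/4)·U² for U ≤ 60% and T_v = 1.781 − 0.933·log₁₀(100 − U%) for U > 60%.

Drainage path length: H_d = H/2 = 4 m (double drainage).
U = S(t)/S_ult = 89.9/264 = 0.3405.
U ≤ 60%: T_v = (π/4)·U² = (π/4)×0.34053² = 0.091075.
t = T_v·H_d²/c_v = 0.091075×4²/1.8 = 0.8096 years.

t ≈ 0.81 years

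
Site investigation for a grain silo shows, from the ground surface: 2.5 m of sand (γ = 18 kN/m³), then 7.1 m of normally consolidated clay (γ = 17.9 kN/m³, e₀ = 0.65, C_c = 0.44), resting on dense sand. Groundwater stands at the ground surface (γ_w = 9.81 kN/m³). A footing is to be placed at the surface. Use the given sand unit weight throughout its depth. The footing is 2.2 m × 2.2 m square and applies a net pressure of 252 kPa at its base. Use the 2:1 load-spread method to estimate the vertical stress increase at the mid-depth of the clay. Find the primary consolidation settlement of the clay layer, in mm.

Mid-depth of clay below the ground surface: z = 2.5 + 7.1/2 = 6.05 m.
Total vertical stress at mid-clay: σ_v = 18×2.5 + 17.9×3.55 = 108.54 kPa.
Pore pressure: u = 9.81×(6.05 − 0) = 59.351 kPa.
Initial effective stress: σ'_0 = σ_v − u = 108.54 − 59.351 = 49.189 kPa.
Stress increase at mid-clay by the 2:1 spreading method:
Δσ = qBL/((B+z)(L+z)) = 252×2.2×2.2/((2.2+6.05)(2.2+6.05)) = 17.92 kPa
Final effective stress: σ'_f = σ'_0 + Δσ = 49.189 + 17.92 = 67.109 kPa.
Normally consolidated clay, so the full stress increment lies on the virgin compression line:
S_c = C_c·H/(1+e₀)·log₁₀(σ'_f/σ'_0) = 0.44×7.1/(1+0.65)×log₁₀(67.109/49.189)
    = 1.8933 × 0.13491 = 0.2554 m

S_c ≈ 255 mm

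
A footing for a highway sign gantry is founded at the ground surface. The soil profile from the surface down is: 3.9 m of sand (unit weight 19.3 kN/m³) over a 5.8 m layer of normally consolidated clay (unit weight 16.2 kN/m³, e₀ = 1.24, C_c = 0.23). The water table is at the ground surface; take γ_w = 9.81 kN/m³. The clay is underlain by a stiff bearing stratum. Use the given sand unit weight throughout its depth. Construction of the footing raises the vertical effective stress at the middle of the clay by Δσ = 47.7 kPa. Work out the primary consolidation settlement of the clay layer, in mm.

Mid-depth of clay below the ground surface: z = 3.9 + 5.8/2 = 6.8 m.
Total vertical stress at mid-clay: σ_v = 19.3×3.9 + 16.2×2.9 = 122.25 kPa.
Pore pressure: u = 9.81×(6.8 − 0) = 66.708 kPa.
Initial effective stress: σ'_0 = σ_v − u = 122.25 − 66.708 = 55.542 kPa.
Final effective stress: σ'_f = σ'_0 + Δσ = 55.542 + 47.7 = 103.24 kPa.
Normally consolidated clay, so the full stress increment lies on the virgin compression line:
S_c = C_c·H/(1+e₀)·log₁₀(σ'_f/σ'_0) = 0.23×5.8/(1+1.24)×log₁₀(103.24/55.542)
    = 0.59554 × 0.26923 = 0.1603 m

S_c ≈ 160 mm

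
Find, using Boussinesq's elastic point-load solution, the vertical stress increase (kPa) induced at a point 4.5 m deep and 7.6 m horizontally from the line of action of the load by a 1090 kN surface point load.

Δσ_z ≈ 0.882 kPa

Boussinesq vertical stress below a point load on an elastic half-space:
Δσ_z = 3P/(2πz²) · [1 + (r/z)²]^(−5/2)
r/z = 7.6/4.5 = 1.6889; [1+(r/z)²]^(−5/2) = 0.034331.
Δσ_z = 3×1090/(2π×4.5²) × 0.034331 = 25.701 × 0.034331 = 0.8823 kPa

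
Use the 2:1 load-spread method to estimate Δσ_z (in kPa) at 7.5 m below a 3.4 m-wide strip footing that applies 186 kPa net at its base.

By the 2:1 method the load spreads at 1 horizontal : 2 vertical, so at depth z the loaded area has grown by z in each plan dimension:
Δσ = qB/(B+z) = 186×3.4/(3.4+7.5) = 58.018 kPa

Δσ_z ≈ 58 kPa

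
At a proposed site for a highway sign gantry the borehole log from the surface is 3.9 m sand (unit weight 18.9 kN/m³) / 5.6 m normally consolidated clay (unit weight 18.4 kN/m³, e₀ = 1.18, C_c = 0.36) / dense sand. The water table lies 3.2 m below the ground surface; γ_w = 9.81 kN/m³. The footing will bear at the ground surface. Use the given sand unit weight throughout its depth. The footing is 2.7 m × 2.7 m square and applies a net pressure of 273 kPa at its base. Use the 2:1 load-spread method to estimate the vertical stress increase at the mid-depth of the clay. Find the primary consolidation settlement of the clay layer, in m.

S_c ≈ 0.0889 m

Mid-depth of clay below the ground surface: z = 3.9 + 5.6/2 = 6.7 m.
Total vertical stress at mid-clay: σ_v = 18.9×3.9 + 18.4×2.8 = 125.23 kPa.
Pore pressure: u = 9.81×(6.7 − 3.2) = 34.335 kPa.
Initial effective stress: σ'_0 = σ_v − u = 125.23 − 34.335 = 90.895 kPa.
Stress increase at mid-clay by the 2:1 spreading method:
Δσ = qBL/((B+z)(L+z)) = 273×2.7×2.7/((2.7+6.7)(2.7+6.7)) = 22.523 kPa
Final effective stress: σ'_f = σ'_0 + Δσ = 90.895 + 22.523 = 113.42 kPa.
Normally consolidated clay, so the full stress increment lies on the virgin compression line:
S_c = C_c·H/(1+e₀)·log₁₀(σ'_f/σ'_0) = 0.36×5.6/(1+1.18)×log₁₀(113.42/90.895)
    = 0.92477 × 0.09615 = 0.08892 m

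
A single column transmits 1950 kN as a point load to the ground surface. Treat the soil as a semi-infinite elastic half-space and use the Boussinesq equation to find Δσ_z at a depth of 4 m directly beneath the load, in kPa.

Boussinesq vertical stress below a point load on an elastic half-space:
Δσ_z = 3P/(2πz²) · [1 + (r/z)²]^(−5/2)
r/z = 0/4 = 0; [1+(r/z)²]^(−5/2) = 1.
Δσ_z = 3×1950/(2π×4²) × 1 = 58.191 × 1 = 58.19 kPa

Δσ_z ≈ 58.2 kPa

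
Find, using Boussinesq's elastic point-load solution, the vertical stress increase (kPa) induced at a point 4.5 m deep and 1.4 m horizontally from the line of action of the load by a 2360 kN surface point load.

Boussinesq vertical stress below a point load on an elastic half-space:
Δσ_z = 3P/(2πz²) · [1 + (r/z)²]^(−5/2)
r/z = 1.4/4.5 = 0.31111; [1+(r/z)²]^(−5/2) = 0.79376.
Δσ_z = 3×2360/(2π×4.5²) × 0.79376 = 55.645 × 0.79376 = 44.17 kPa

Δσ_z ≈ 44.2 kPa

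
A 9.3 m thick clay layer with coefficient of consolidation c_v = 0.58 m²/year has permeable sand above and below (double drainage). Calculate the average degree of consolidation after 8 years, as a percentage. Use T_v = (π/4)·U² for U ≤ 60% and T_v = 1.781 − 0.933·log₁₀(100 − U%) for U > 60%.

Drainage path length: H_d = H/2 = 4.65 m (double drainage).
T_v = c_v·t/H_d² = 0.58×8/4.65² = 0.21459.
T_v = 0.21459 corresponds to the U ≤ 60% branch:
U = √(4T_v/π) = 0.5227

U ≈ 52.3 %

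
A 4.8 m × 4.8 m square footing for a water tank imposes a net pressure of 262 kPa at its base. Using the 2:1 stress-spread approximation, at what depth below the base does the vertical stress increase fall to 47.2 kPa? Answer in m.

2:1 spreading — at depth z the loaded area has grown by z in each plan dimension:
qB²/(B+z)² = Δσ_z ⇒ z = B(√(q/Δσ_z) − 1) = 4.8×(√(262/47.2) − 1) = 6.509 m

z ≈ 6.51 m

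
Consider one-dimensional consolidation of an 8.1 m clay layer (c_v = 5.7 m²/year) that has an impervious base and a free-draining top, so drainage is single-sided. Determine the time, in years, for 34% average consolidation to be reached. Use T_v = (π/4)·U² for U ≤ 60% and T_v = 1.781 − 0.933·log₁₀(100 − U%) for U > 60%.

t ≈ 1.05 years

Drainage path length: H_d = H = 8.1 m (single drainage).
U ≤ 60%: T_v = (π/4)·U² = (π/4)×0.34² = 0.090792.
t = T_v·H_d²/c_v = 0.090792×8.1²/5.7 = 1.045 years.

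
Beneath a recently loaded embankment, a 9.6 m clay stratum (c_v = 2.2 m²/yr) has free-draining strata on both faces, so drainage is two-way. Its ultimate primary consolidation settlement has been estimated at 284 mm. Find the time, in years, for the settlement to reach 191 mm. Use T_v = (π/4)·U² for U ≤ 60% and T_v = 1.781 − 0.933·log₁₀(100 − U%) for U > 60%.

Drainage path length: H_d = H/2 = 4.8 m (double drainage).
U = S(t)/S_ult = 191/284 = 0.6725.
U > 60%: T_v = 1.781 − 0.933·log₁₀(100 − 67.254) = 0.36735.
t = T_v·H_d²/c_v = 0.36735×4.8²/2.2 = 3.847 years.

t ≈ 3.85 years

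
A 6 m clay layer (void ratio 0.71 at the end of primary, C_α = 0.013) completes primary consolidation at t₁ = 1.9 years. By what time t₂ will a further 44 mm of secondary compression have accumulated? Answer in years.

t₂ ≈ 17.5 years

S_s = C_α·H/(1+e_p)·log₁₀(t₂/t₁) ⇒ log₁₀(t₂/t₁) = S_s·(1+e_p)/(C_α·H).
log₁₀(t₂/t₁) = 0.044 × (1+0.71) / (0.013×6) = 0.9646
t₂ = t₁ × 10^0.9646 = 1.9 × 9.218 = 17.51 years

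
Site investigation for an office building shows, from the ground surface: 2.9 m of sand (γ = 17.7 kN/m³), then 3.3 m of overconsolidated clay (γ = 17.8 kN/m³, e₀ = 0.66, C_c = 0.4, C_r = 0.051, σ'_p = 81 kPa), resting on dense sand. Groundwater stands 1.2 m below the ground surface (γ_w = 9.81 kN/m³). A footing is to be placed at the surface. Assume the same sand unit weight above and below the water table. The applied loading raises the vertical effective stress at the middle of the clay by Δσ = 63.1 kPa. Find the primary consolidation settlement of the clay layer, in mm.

Mid-depth of clay below the ground surface: z = 2.9 + 3.3/2 = 4.55 m.
Total vertical stress at mid-clay: σ_v = 17.7×2.9 + 17.8×1.65 = 80.7 kPa.
Pore pressure: u = 9.81×(4.55 − 1.2) = 32.864 kPa.
Initial effective stress: σ'_0 = σ_v − u = 80.7 − 32.864 = 47.836 kPa.
Final effective stress: σ'_f = 47.836 + 63.1 = 110.94 kPa.
σ'_f = 110.94 > σ'_p = 81 kPa, so the stress path crosses the preconsolidation pressure — recompression up to σ'_p, then virgin compression beyond:
S_c = H/(1+e₀)·[C_r·log₁₀(σ'_p/σ'_0) + C_c·log₁₀(σ'_f/σ'_p)]
    = 3.3/1.66 × [0.051×log₁₀(81/47.836) + 0.4×log₁₀(110.94/81)]
    = 1.988 × [0.011665 + 0.054641] = 0.1318 m

S_c ≈ 132 mm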